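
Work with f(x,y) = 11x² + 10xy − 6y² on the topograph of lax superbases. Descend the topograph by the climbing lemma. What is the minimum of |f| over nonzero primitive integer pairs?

river: ρ → (-6,14,7)
river: ρ → (7,14,-6)
river: ρ → (-6,10,11)
river: ρ → (11,12,-5)
river: ρ → (-5,18,2)
river: ρ → (2,18,-5)
river: ρ → (-5,12,11)
river: ρ → (11,10,-6)
closes: descent 0, river 8
min |a| on river = 2

2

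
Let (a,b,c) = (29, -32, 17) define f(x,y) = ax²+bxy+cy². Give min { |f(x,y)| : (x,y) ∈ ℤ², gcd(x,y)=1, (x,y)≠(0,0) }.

translate: b→26 (≡-32 mod 58), so (29,-32,17)→(29,26,14)
flip: (29,26,14)→(14,-26,29)
translate: b→2 (≡-26 mod 28), so (14,-26,29)→(14,2,17)
reduced (well bottom): (14,2,17) with a≤c, −a<b≤a
well minimum = a = 14

14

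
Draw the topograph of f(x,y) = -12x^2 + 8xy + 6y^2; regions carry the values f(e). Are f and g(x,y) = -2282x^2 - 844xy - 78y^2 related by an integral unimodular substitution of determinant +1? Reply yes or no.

D₁ = 352, D₂ = 352
river cycle of f (length 6): (6, 16, -4), (-4, 16, 6), (6, 8, -12), (-12, 16, 2), (2, 16, -12), (-12, 8, 6)
river cycle of g (length 6): (-12, 8, 6), (6, 16, -4), (-4, 16, 6), (6, 8, -12), (-12, 16, 2), (2, 16, -12)
cycles coincide ⇒ equivalent

yes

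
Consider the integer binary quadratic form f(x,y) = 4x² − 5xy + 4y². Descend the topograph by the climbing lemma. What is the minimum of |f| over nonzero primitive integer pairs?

translate: b→3 (≡-5 mod 8), so (4,-5,4)→(4,3,3)
flip: (4,3,3)→(3,-3,4)
translate: b→3 (≡-3 mod 6), so (3,-3,4)→(3,3,4)
reduced (well bottom): (3,3,4) with a≤c, −a<b≤a
well minimum = a = 3

3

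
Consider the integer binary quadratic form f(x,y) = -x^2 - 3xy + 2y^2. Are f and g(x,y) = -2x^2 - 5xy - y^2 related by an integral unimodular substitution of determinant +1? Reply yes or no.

D₁ = 17, D₂ = 17
river cycle of f (length 6): (2, 3, -1), (-1, 3, 2), (2, 1, -2), (-2, 3, 1), (1, 3, -2), (-2, 1, 2)
river cycle of g (length 6): (-1, 3, 2), (2, 1, -2), (-2, 3, 1), (1, 3, -2), (-2, 1, 2), (2, 3, -1)
cycles coincide ⇒ equivalent

yes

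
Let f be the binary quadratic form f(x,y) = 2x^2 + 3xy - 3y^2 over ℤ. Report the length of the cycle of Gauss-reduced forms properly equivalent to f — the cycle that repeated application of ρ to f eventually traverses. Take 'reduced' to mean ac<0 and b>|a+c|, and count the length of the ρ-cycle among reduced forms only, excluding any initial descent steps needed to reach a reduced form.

D = 33, ⌊√D⌋ = 5
river: ρ → (-3,3,2)
river: ρ → (2,5,-1)
river: ρ → (-1,5,2)
river: ρ → (2,3,-3)
ρ-cycle length = 4 (tail of 0 descent steps not counted)

4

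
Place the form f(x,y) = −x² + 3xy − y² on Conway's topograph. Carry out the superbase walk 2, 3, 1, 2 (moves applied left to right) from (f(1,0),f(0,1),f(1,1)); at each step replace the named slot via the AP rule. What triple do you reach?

start (-1,-1,1) = (f(1,0),f(0,1),f(1,1))
replace slot 2: 2·((-1)+1) − (-1) = 1 → (-1,1,1)
replace slot 3: 2·((-1)+1) − 1 = -1 → (-1,1,-1)
replace slot 1: 2·(1+(-1)) − (-1) = 1 → (1,1,-1)
replace slot 2: 2·(1+(-1)) − 1 = -1 → (1,-1,-1)

1,-1,-1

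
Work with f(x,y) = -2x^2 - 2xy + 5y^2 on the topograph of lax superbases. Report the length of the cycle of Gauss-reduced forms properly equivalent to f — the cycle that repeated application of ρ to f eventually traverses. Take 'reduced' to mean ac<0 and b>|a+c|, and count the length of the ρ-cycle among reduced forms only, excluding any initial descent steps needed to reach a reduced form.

D = 44, ⌊√D⌋ = 6
descent: ρ → (5,2,-2)
descent: ρ → (-2,6,1)  [lands on river]
river: ρ → (1,6,-2)
ρ-cycle length = 2 (tail of 2 descent steps not counted)

2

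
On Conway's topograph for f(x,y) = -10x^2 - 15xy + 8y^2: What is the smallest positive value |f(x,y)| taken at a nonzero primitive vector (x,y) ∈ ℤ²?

descent: ρ → (8,15,-10)  [lands on river]
river: ρ → (-10,5,13)
river: ρ → (13,21,-2)
river: ρ → (-2,23,2)
river: ρ → (2,21,-13)
river: ρ → (-13,5,10)
river: ρ → (10,15,-8)
river: ρ → (-8,17,8)
closes: descent 1, river 8
min |a| on river = 2

2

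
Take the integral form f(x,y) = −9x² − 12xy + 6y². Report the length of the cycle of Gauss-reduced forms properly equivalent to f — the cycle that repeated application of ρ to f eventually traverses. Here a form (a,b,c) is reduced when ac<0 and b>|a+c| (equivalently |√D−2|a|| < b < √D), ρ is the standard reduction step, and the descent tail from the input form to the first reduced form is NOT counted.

D = 360, ⌊√D⌋ = 18
descent: ρ → (6,12,-9)  [lands on river]
river: ρ → (-9,6,9)
river: ρ → (9,12,-6)
river: ρ → (-6,12,9)
river: ρ → (9,6,-9)
river: ρ → (-9,12,6)
ρ-cycle length = 6 (tail of 1 descent step not counted)

6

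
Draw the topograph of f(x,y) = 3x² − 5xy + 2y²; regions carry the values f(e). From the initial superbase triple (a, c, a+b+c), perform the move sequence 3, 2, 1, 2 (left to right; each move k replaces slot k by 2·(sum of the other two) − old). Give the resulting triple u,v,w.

start (3,2,0) = (f(1,0),f(0,1),f(1,1))
replace slot 3: 2·(3+2) − 0 = 10 → (3,2,10)
replace slot 2: 2·(3+10) − 2 = 24 → (3,24,10)
replace slot 1: 2·(24+10) − 3 = 65 → (65,24,10)
replace slot 2: 2·(65+10) − 24 = 126 → (65,126,10)

65,126,10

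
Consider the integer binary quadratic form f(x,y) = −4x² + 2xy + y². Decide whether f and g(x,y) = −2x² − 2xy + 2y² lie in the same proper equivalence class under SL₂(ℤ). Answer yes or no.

D₁ = 20, D₂ = 20
river cycle of f (length 2): (1, 4, -1), (-1, 4, 1)
river cycle of g (length 2): (2, 2, -2), (-2, 2, 2)
cycles differ ⇒ inequivalent

no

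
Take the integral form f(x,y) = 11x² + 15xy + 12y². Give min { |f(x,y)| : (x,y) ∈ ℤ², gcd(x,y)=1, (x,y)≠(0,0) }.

translate: b→-7 (≡15 mod 22), so (11,15,12)→(11,-7,8)
flip: (11,-7,8)→(8,7,11)
reduced (well bottom): (8,7,11) with a≤c, −a<b≤a
well minimum = a = 8

8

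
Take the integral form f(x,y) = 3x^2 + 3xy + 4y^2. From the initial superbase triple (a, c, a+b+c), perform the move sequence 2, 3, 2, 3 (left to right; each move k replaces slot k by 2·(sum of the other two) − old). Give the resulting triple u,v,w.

start (3,4,10) = (f(1,0),f(0,1),f(1,1))
replace slot 2: 2·(3+10) − 4 = 22 → (3,22,10)
replace slot 3: 2·(3+22) − 10 = 40 → (3,22,40)
replace slot 2: 2·(3+40) − 22 = 64 → (3,64,40)
replace slot 3: 2·(3+64) − 40 = 94 → (3,64,94)

3,64,94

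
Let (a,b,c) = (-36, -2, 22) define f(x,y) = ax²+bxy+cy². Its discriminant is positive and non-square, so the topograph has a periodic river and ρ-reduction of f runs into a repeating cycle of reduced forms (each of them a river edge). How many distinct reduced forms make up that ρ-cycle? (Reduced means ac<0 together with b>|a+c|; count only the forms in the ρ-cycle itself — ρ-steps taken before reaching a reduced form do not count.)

D = 3172, ⌊√D⌋ = 56
descent: ρ → (22,46,-12)  [lands on river]
river: ρ → (-12,50,14)
river: ρ → (14,34,-36)
river: ρ → (-36,38,12)
river: ρ → (12,34,-42)
river: ρ → (-42,50,4)
river: ρ → (4,54,-16)
river: ρ → (-16,42,22)
ρ-cycle length = 8 (tail of 1 descent step not counted)

8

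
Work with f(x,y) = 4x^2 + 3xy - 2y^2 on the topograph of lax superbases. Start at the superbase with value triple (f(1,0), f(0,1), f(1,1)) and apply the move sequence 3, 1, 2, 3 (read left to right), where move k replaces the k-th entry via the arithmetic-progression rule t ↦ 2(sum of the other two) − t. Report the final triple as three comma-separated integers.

start (4,-2,5) = (f(1,0),f(0,1),f(1,1))
replace slot 3: 2·(4+(-2)) − 5 = -1 → (4,-2,-1)
replace slot 1: 2·((-2)+(-1)) − 4 = -10 → (-10,-2,-1)
replace slot 2: 2·((-10)+(-1)) − (-2) = -20 → (-10,-20,-1)
replace slot 3: 2·((-10)+(-20)) − (-1) = -59 → (-10,-20,-59)

-10,-20,-59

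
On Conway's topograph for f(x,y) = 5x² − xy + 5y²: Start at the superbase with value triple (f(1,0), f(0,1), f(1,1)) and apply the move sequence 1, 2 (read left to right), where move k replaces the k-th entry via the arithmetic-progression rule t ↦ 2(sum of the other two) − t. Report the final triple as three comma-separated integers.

start (5,5,9) = (f(1,0),f(0,1),f(1,1))
replace slot 1: 2·(5+9) − 5 = 23 → (23,5,9)
replace slot 2: 2·(23+9) − 5 = 59 → (23,59,9)

23,59,9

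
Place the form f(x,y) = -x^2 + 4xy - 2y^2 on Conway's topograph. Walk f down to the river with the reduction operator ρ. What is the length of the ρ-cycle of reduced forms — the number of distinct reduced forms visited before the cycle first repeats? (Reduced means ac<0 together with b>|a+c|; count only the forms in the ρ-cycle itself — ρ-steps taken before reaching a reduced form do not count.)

D = 8, ⌊√D⌋ = 2
descent: ρ → (-2,0,1)
descent: ρ → (1,2,-1)  [lands on river]
river: ρ → (-1,2,1)
ρ-cycle length = 2 (tail of 2 descent steps not counted)

2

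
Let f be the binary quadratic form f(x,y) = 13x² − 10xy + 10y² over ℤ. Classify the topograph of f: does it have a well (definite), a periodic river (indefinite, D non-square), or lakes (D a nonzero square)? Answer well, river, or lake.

D = b²−4ac = (-10)² − 4·13·10 = -420
D < 0 ⇒ definite ⇒ every region one sign ⇒ single well

well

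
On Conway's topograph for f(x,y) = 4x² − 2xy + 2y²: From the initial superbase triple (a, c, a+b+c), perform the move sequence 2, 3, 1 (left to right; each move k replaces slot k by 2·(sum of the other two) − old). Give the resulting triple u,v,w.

start (4,2,4) = (f(1,0),f(0,1),f(1,1))
replace slot 2: 2·(4+4) − 2 = 14 → (4,14,4)
replace slot 3: 2·(4+14) − 4 = 32 → (4,14,32)
replace slot 1: 2·(14+32) − 4 = 88 → (88,14,32)

88,14,32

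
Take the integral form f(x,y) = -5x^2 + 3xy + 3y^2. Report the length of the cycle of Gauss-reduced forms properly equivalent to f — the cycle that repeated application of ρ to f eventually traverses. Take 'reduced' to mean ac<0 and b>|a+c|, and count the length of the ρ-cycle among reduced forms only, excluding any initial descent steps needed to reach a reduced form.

D = 69, ⌊√D⌋ = 8
river: ρ → (3,3,-5)
river: ρ → (-5,7,1)
river: ρ → (1,7,-5)
river: ρ → (-5,3,3)
ρ-cycle length = 4 (tail of 0 descent steps not counted)

4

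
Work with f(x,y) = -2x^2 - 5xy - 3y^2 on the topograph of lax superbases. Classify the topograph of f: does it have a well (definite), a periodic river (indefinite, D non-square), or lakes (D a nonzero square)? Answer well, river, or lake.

D = b²−4ac = (-5)² − 4·(-2)·(-3) = 1
D = 1² is a perfect square ⇒ form factors over ℤ ⇒ lakes

lake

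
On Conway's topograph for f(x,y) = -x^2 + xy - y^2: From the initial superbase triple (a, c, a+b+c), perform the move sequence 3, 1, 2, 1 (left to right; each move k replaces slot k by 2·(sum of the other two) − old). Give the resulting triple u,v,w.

start (-1,-1,-1) = (f(1,0),f(0,1),f(1,1))
replace slot 3: 2·((-1)+(-1)) − (-1) = -3 → (-1,-1,-3)
replace slot 1: 2·((-1)+(-3)) − (-1) = -7 → (-7,-1,-3)
replace slot 2: 2·((-7)+(-3)) − (-1) = -19 → (-7,-19,-3)
replace slot 1: 2·((-19)+(-3)) − (-7) = -37 → (-37,-19,-3)

-37,-19,-3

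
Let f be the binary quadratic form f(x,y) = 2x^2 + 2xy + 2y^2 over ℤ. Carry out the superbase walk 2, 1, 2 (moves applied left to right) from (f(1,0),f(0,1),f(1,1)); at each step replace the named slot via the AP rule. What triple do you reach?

start (2,2,6) = (f(1,0),f(0,1),f(1,1))
replace slot 2: 2·(2+6) − 2 = 14 → (2,14,6)
replace slot 1: 2·(14+6) − 2 = 38 → (38,14,6)
replace slot 2: 2·(38+6) − 14 = 74 → (38,74,6)

38,74,6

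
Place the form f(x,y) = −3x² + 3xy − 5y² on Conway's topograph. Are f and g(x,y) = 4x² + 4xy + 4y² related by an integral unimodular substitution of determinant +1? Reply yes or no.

D₁ = -51, D₂ = -48
discriminants differ ⇒ not SL₂(ℤ)-equivalent

no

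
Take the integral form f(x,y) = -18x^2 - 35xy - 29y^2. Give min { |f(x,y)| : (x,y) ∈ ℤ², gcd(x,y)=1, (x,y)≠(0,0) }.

translate: b→-1 (≡35 mod 36), so (18,35,29)→(18,-1,12)
flip: (18,-1,12)→(12,1,18)
reduced (well bottom): (12,1,18) with a≤c, −a<b≤a
well minimum |f| = |-12| = 12 (negative-definite)

12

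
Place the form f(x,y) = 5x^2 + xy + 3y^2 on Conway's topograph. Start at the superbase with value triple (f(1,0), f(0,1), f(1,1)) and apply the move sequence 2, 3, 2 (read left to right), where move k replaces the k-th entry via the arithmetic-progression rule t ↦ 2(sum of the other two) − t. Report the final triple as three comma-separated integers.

start (5,3,9) = (f(1,0),f(0,1),f(1,1))
replace slot 2: 2·(5+9) − 3 = 25 → (5,25,9)
replace slot 3: 2·(5+25) − 9 = 51 → (5,25,51)
replace slot 2: 2·(5+51) − 25 = 87 → (5,87,51)

5,87,51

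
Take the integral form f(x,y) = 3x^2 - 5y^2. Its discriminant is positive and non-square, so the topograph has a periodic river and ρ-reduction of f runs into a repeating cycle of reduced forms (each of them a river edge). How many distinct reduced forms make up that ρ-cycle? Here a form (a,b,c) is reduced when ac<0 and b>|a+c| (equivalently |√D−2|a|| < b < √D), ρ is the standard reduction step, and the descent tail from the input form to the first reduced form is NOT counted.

D = 60, ⌊√D⌋ = 7
descent: ρ → (-5,0,3)
descent: ρ → (3,6,-2)  [lands on river]
river: ρ → (-2,6,3)
ρ-cycle length = 2 (tail of 2 descent steps not counted)

2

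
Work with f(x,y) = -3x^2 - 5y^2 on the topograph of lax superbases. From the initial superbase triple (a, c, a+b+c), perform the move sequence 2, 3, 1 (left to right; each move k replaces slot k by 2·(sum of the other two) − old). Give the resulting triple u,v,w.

start (-3,-5,-8) = (f(1,0),f(0,1),f(1,1))
replace slot 2: 2·((-3)+(-8)) − (-5) = -17 → (-3,-17,-8)
replace slot 3: 2·((-3)+(-17)) − (-8) = -32 → (-3,-17,-32)
replace slot 1: 2·((-17)+(-32)) − (-3) = -95 → (-95,-17,-32)

-95,-17,-32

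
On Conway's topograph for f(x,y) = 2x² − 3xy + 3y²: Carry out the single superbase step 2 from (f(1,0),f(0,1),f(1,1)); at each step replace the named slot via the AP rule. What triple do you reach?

start (2,3,2) = (f(1,0),f(0,1),f(1,1))
replace slot 2: 2·(2+2) − 3 = 5 → (2,5,2)

2,5,2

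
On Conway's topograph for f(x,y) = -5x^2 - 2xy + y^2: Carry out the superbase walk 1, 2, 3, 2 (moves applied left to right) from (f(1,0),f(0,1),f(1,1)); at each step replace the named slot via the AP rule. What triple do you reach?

start (-5,1,-6) = (f(1,0),f(0,1),f(1,1))
replace slot 1: 2·(1+(-6)) − (-5) = -5 → (-5,1,-6)
replace slot 2: 2·((-5)+(-6)) − 1 = -23 → (-5,-23,-6)
replace slot 3: 2·((-5)+(-23)) − (-6) = -50 → (-5,-23,-50)
replace slot 2: 2·((-5)+(-50)) − (-23) = -87 → (-5,-87,-50)

-5,-87,-50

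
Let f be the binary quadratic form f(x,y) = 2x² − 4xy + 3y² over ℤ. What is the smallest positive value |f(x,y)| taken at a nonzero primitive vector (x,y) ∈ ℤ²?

translate: b→0 (≡-4 mod 4), so (2,-4,3)→(2,0,1)
flip: (2,0,1)→(1,0,2)
reduced (well bottom): (1,0,2) with a≤c, −a<b≤a
well minimum = a = 1

1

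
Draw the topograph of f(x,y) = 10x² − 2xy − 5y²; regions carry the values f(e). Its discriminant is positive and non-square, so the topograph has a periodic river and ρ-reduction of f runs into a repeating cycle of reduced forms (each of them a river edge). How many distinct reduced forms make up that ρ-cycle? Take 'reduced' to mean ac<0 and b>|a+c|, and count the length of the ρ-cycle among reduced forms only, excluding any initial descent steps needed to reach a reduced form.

D = 204, ⌊√D⌋ = 14
descent: ρ → (-5,12,3)  [lands on river]
river: ρ → (3,12,-5)
river: ρ → (-5,8,7)
river: ρ → (7,6,-6)
river: ρ → (-6,6,7)
river: ρ → (7,8,-5)
ρ-cycle length = 6 (tail of 1 descent step not counted)

6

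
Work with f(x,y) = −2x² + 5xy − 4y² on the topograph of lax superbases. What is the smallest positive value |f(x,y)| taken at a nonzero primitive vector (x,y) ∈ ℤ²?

translate: b→-1 (≡-5 mod 4), so (2,-5,4)→(2,-1,1)
flip: (2,-1,1)→(1,1,2)
reduced (well bottom): (1,1,2) with a≤c, −a<b≤a
well minimum |f| = |-1| = 1 (negative-definite)

1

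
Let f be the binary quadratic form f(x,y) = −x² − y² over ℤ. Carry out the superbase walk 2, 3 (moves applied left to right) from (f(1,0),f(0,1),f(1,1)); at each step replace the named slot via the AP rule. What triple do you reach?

start (-1,-1,-2) = (f(1,0),f(0,1),f(1,1))
replace slot 2: 2·((-1)+(-2)) − (-1) = -5 → (-1,-5,-2)
replace slot 3: 2·((-1)+(-5)) − (-2) = -10 → (-1,-5,-10)

-1,-5,-10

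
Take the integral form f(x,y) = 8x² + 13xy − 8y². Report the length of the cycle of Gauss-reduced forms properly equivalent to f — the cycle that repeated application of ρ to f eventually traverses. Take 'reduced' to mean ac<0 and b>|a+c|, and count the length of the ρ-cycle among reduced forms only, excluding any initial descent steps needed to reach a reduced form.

D = 425, ⌊√D⌋ = 20
river: ρ → (-8,19,2)
river: ρ → (2,17,-17)
river: ρ → (-17,17,2)
river: ρ → (2,19,-8)
river: ρ → (-8,13,8)
river: ρ → (8,19,-2)
river: ρ → (-2,17,17)
river: ρ → (17,17,-2)
river: ρ → (-2,19,8)
river: ρ → (8,13,-8)
ρ-cycle length = 10 (tail of 0 descent steps not counted)

10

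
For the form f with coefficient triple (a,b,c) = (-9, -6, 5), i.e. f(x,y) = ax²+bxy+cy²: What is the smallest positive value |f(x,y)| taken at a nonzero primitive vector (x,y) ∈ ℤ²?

descent: ρ → (5,6,-9)  [lands on river]
river: ρ → (-9,12,2)
river: ρ → (2,12,-9)
river: ρ → (-9,6,5)
river: ρ → (5,14,-1)
river: ρ → (-1,14,5)
closes: descent 1, river 6
min |a| on river = 1

1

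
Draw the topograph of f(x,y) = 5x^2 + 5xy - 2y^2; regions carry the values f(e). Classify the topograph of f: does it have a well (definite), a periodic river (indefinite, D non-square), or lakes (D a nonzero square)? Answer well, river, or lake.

D = b²−4ac = 5² − 4·5·(-2) = 65
D > 0 non-square ⇒ indefinite ⇒ periodic river

river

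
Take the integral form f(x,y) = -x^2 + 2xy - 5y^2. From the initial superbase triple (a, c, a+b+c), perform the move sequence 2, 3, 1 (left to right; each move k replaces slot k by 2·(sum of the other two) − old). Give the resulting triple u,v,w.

start (-1,-5,-4) = (f(1,0),f(0,1),f(1,1))
replace slot 2: 2·((-1)+(-4)) − (-5) = -5 → (-1,-5,-4)
replace slot 3: 2·((-1)+(-5)) − (-4) = -8 → (-1,-5,-8)
replace slot 1: 2·((-5)+(-8)) − (-1) = -25 → (-25,-5,-8)

-25,-5,-8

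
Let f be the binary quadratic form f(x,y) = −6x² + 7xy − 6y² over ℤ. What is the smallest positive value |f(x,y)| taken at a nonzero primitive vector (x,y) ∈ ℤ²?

translate: b→5 (≡-7 mod 12), so (6,-7,6)→(6,5,5)
flip: (6,5,5)→(5,-5,6)
translate: b→5 (≡-5 mod 10), so (5,-5,6)→(5,5,6)
reduced (well bottom): (5,5,6) with a≤c, −a<b≤a
well minimum |f| = |-5| = 5 (negative-definite)

5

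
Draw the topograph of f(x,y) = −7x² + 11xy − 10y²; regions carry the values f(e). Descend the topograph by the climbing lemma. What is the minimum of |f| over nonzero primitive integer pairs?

translate: b→3 (≡-11 mod 14), so (7,-11,10)→(7,3,6)
flip: (7,3,6)→(6,-3,7)
reduced (well bottom): (6,-3,7) with a≤c, −a<b≤a
well minimum |f| = |-6| = 6 (negative-definite)

6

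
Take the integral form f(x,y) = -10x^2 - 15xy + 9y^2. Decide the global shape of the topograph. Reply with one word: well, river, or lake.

D = b²−4ac = (-15)² − 4·(-10)·9 = 585
D > 0 non-square ⇒ indefinite ⇒ periodic river

river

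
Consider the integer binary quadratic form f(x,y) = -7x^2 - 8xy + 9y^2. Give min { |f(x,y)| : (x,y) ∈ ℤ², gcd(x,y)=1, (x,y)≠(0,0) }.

descent: ρ → (9,8,-7)  [lands on river]
river: ρ → (-7,6,10)
river: ρ → (10,14,-3)
river: ρ → (-3,16,5)
river: ρ → (5,14,-6)
river: ρ → (-6,10,9)
closes: descent 1, river 6
min |a| on river = 3

3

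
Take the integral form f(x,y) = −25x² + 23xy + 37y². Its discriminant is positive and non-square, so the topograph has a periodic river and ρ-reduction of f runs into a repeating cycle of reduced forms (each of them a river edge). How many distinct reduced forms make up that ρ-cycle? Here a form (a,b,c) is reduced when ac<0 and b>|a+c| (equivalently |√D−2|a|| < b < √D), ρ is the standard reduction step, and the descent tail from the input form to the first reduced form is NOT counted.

D = 4229, ⌊√D⌋ = 65
river: ρ → (37,51,-11)
river: ρ → (-11,59,17)
river: ρ → (17,43,-35)
river: ρ → (-35,27,25)
river: ρ → (25,23,-37)
river: ρ → (-37,51,11)
river: ρ → (11,59,-17)
river: ρ → (-17,43,35)
river: ρ → (35,27,-25)
river: ρ → (-25,23,37)
ρ-cycle length = 10 (tail of 0 descent steps not counted)

10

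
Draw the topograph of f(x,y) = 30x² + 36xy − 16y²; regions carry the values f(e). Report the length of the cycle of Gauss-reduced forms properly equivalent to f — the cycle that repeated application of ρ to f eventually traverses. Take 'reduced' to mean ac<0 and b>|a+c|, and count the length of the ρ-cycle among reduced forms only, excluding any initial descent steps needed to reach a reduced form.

D = 3216, ⌊√D⌋ = 56
river: ρ → (-16,28,38)
river: ρ → (38,48,-6)
river: ρ → (-6,48,38)
river: ρ → (38,28,-16)
river: ρ → (-16,36,30)
river: ρ → (30,24,-22)
river: ρ → (-22,20,32)
river: ρ → (32,44,-10)
river: ρ → (-10,56,2)
river: ρ → (2,56,-10)
river: ρ → (-10,44,32)
river: ρ → (32,20,-22)
river: ρ → (-22,24,30)
river: ρ → (30,36,-16)
ρ-cycle length = 14 (tail of 0 descent steps not counted)

14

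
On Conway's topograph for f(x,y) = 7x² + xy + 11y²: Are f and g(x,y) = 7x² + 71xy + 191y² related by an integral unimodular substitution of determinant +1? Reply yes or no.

D₁ = -307, D₂ = -307
f: reduced (well bottom): (7,1,11) with a≤c, −a<b≤a
g: translate: b→1 (≡71 mod 14), so (7,71,191)→(7,1,11)
g: reduced (well bottom): (7,1,11) with a≤c, −a<b≤a
reduced forms (7, 1, 11) vs (7, 1, 11) ⇒ equivalent

yes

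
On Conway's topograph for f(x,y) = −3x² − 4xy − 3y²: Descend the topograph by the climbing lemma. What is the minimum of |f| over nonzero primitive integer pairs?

translate: b→-2 (≡4 mod 6), so (3,4,3)→(3,-2,2)
flip: (3,-2,2)→(2,2,3)
reduced (well bottom): (2,2,3) with a≤c, −a<b≤a
well minimum |f| = |-2| = 2 (negative-definite)

2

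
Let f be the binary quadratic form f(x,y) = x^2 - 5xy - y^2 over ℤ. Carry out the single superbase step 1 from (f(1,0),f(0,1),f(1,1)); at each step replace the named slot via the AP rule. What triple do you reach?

start (1,-1,-5) = (f(1,0),f(0,1),f(1,1))
replace slot 1: 2·((-1)+(-5)) − 1 = -13 → (-13,-1,-5)

-13,-1,-5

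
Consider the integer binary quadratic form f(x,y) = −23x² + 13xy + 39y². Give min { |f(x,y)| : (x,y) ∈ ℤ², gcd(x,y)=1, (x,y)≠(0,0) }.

descent: ρ → (39,-13,-23)
descent: ρ → (-23,59,3)  [lands on river]
river: ρ → (3,61,-3)
river: ρ → (-3,59,23)
river: ρ → (23,33,-29)
river: ρ → (-29,25,27)
river: ρ → (27,29,-27)
river: ρ → (-27,25,29)
river: ρ → (29,33,-23)
closes: descent 2, river 8
min |a| on river = 3

3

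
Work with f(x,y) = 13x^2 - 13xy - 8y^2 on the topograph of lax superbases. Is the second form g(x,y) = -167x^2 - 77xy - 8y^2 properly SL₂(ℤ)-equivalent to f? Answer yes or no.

D₁ = 585, D₂ = 585
river cycle of f (length 10): (-8, 13, 13), (13, 13, -8), (-8, 19, 7), (7, 23, -2), (-2, 21, 18), (18, 15, -5), (-5, 15, 18), (18, 21, -2), (-2, 23, 7), (7, 19, -8)
river cycle of g (length 10): (-8, 13, 13), (13, 13, -8), (-8, 19, 7), (7, 23, -2), (-2, 21, 18), (18, 15, -5), (-5, 15, 18), (18, 21, -2), (-2, 23, 7), (7, 19, -8)
cycles coincide ⇒ equivalent

yes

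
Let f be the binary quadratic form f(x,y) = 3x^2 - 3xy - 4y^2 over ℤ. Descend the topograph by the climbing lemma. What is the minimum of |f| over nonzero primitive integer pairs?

descent: ρ → (-4,3,3)  [lands on river]
river: ρ → (3,3,-4)
river: ρ → (-4,5,2)
river: ρ → (2,7,-1)
river: ρ → (-1,7,2)
river: ρ → (2,5,-4)
closes: descent 1, river 6
min |a| on river = 1

1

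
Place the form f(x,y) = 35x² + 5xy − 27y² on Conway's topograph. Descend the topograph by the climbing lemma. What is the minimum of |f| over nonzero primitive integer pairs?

descent: ρ → (-27,49,13)  [lands on river]
river: ρ → (13,55,-15)
river: ρ → (-15,35,43)
river: ρ → (43,51,-7)
river: ρ → (-7,61,3)
river: ρ → (3,59,-27)
closes: descent 1, river 6
min |a| on river = 3

3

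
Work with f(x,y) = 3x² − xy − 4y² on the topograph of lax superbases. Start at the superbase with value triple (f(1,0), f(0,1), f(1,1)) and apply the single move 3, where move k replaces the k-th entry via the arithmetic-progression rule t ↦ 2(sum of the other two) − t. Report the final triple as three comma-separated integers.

start (3,-4,-2) = (f(1,0),f(0,1),f(1,1))
replace slot 3: 2·(3+(-4)) − (-2) = 0 → (3,-4,0)

3,-4,0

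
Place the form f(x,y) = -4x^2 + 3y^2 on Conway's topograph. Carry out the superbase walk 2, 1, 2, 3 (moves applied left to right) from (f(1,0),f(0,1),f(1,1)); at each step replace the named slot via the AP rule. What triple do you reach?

start (-4,3,-1) = (f(1,0),f(0,1),f(1,1))
replace slot 2: 2·((-4)+(-1)) − 3 = -13 → (-4,-13,-1)
replace slot 1: 2·((-13)+(-1)) − (-4) = -24 → (-24,-13,-1)
replace slot 2: 2·((-24)+(-1)) − (-13) = -37 → (-24,-37,-1)
replace slot 3: 2·((-24)+(-37)) − (-1) = -121 → (-24,-37,-121)

-24,-37,-121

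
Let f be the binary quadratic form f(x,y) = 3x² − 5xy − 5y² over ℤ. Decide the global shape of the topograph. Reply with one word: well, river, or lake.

D = b²−4ac = (-5)² − 4·3·(-5) = 85
D > 0 non-square ⇒ indefinite ⇒ periodic river

river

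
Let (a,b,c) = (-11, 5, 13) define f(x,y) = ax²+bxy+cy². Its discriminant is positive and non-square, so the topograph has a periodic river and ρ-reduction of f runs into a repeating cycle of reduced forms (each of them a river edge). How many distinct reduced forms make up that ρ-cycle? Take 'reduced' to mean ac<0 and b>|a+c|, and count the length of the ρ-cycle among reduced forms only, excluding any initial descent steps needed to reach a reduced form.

D = 597, ⌊√D⌋ = 24
river: ρ → (13,21,-3)
river: ρ → (-3,21,13)
river: ρ → (13,5,-11)
river: ρ → (-11,17,7)
river: ρ → (7,11,-17)
river: ρ → (-17,23,1)
river: ρ → (1,23,-17)
river: ρ → (-17,11,7)
river: ρ → (7,17,-11)
river: ρ → (-11,5,13)
ρ-cycle length = 10 (tail of 0 descent steps not counted)

10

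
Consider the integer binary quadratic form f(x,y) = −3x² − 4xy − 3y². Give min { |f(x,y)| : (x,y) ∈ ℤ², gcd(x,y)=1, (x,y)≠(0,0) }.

translate: b→-2 (≡4 mod 6), so (3,4,3)→(3,-2,2)
flip: (3,-2,2)→(2,2,3)
reduced (well bottom): (2,2,3) with a≤c, −a<b≤a
well minimum |f| = |-2| = 2 (negative-definite)

2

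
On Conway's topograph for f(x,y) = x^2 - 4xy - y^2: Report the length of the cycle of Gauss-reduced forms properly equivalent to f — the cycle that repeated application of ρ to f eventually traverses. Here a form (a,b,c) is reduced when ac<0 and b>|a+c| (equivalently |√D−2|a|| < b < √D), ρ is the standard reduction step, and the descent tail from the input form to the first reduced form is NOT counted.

D = 20, ⌊√D⌋ = 4
descent: ρ → (-1,4,1)  [lands on river]
river: ρ → (1,4,-1)
ρ-cycle length = 2 (tail of 1 descent step not counted)

2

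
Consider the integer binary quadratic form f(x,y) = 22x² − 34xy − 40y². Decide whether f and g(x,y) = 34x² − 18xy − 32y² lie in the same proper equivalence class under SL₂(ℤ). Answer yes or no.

D₁ = 4676, D₂ = 4676
river cycle of f (length 32): (-40, 34, 22), (22, 54, -20), (-20, 66, 4), (4, 62, -52), (-52, 42, 14), (14, 42, -52), (-52, 62, 4), (4, 66, -20), (-20, 54, 22), (22, 34, -40), … (22 more)
river cycle of g (length 32): (-32, 18, 34), (34, 50, -16), (-16, 46, 40), (40, 34, -22), (-22, 54, 20), (20, 66, -4), (-4, 62, 52), (52, 42, -14), (-14, 42, 52), (52, 62, -4), … (22 more)
cycles differ ⇒ inequivalent

no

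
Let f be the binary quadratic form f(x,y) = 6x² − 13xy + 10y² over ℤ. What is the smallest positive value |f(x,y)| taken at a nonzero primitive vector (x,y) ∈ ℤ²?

translate: b→-1 (≡-13 mod 12), so (6,-13,10)→(6,-1,3)
flip: (6,-1,3)→(3,1,6)
reduced (well bottom): (3,1,6) with a≤c, −a<b≤a
well minimum = a = 3

3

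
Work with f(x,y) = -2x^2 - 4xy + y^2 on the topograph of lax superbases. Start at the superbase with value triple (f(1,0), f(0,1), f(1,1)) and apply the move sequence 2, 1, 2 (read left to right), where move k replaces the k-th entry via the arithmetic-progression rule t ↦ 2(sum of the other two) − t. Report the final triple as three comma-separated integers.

start (-2,1,-5) = (f(1,0),f(0,1),f(1,1))
replace slot 2: 2·((-2)+(-5)) − 1 = -15 → (-2,-15,-5)
replace slot 1: 2·((-15)+(-5)) − (-2) = -38 → (-38,-15,-5)
replace slot 2: 2·((-38)+(-5)) − (-15) = -71 → (-38,-71,-5)

-38,-71,-5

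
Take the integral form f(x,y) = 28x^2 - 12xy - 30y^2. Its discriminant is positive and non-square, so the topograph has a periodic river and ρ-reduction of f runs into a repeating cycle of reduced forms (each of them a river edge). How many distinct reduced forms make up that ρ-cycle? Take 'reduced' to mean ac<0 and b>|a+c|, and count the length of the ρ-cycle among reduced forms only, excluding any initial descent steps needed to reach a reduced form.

D = 3504, ⌊√D⌋ = 59
descent: ρ → (-30,12,28)  [lands on river]
river: ρ → (28,44,-14)
river: ρ → (-14,40,34)
river: ρ → (34,28,-20)
river: ρ → (-20,52,10)
river: ρ → (10,48,-30)
ρ-cycle length = 6 (tail of 1 descent step not counted)

6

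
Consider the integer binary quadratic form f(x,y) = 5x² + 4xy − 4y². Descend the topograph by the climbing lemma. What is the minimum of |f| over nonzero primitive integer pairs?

river: ρ → (-4,4,5)
river: ρ → (5,6,-3)
river: ρ → (-3,6,5)
river: ρ → (5,4,-4)
closes: descent 0, river 4
min |a| on river = 3

3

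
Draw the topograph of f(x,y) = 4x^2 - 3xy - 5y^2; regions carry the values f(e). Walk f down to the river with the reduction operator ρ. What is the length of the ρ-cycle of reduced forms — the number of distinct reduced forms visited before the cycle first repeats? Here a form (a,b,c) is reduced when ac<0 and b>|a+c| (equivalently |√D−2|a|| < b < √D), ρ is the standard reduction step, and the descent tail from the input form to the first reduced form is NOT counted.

D = 89, ⌊√D⌋ = 9
descent: ρ → (-5,3,4)  [lands on river]
river: ρ → (4,5,-4)
river: ρ → (-4,3,5)
river: ρ → (5,7,-2)
river: ρ → (-2,9,1)
river: ρ → (1,9,-2)
river: ρ → (-2,7,5)
river: ρ → (5,3,-4)
river: ρ → (-4,5,4)
river: ρ → (4,3,-5)
river: ρ → (-5,7,2)
river: ρ → (2,9,-1)
river: ρ → (-1,9,2)
river: ρ → (2,7,-5)
ρ-cycle length = 14 (tail of 1 descent step not counted)

14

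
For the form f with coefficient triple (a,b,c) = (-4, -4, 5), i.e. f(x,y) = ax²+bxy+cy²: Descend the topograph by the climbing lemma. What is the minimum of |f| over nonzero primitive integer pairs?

descent: ρ → (5,4,-4)  [lands on river]
river: ρ → (-4,4,5)
river: ρ → (5,6,-3)
river: ρ → (-3,6,5)
closes: descent 1, river 4
min |a| on river = 3

3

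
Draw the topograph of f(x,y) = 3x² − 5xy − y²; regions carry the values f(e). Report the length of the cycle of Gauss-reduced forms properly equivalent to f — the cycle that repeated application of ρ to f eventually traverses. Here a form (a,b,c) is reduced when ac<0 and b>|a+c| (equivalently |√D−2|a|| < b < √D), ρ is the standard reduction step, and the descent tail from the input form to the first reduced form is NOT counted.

D = 37, ⌊√D⌋ = 6
descent: ρ → (-1,5,3)  [lands on river]
river: ρ → (3,1,-3)
river: ρ → (-3,5,1)
river: ρ → (1,5,-3)
river: ρ → (-3,1,3)
river: ρ → (3,5,-1)
ρ-cycle length = 6 (tail of 1 descent step not counted)

6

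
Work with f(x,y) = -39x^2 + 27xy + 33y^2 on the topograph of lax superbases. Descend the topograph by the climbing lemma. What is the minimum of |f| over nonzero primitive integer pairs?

river: ρ → (33,39,-33)
river: ρ → (-33,27,39)
river: ρ → (39,51,-21)
river: ρ → (-21,75,3)
river: ρ → (3,75,-21)
river: ρ → (-21,51,39)
river: ρ → (39,27,-33)
river: ρ → (-33,39,33)
river: ρ → (33,27,-39)
river: ρ → (-39,51,21)
river: ρ → (21,75,-3)
river: ρ → (-3,75,21)
river: ρ → (21,51,-39)
river: ρ → (-39,27,33)
closes: descent 0, river 14
min |a| on river = 3

3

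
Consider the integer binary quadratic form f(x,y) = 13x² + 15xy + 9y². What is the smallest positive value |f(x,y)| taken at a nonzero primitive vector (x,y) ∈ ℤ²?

translate: b→-11 (≡15 mod 26), so (13,15,9)→(13,-11,7)
flip: (13,-11,7)→(7,11,13)
translate: b→-3 (≡11 mod 14), so (7,11,13)→(7,-3,9)
reduced (well bottom): (7,-3,9) with a≤c, −a<b≤a
well minimum = a = 7

7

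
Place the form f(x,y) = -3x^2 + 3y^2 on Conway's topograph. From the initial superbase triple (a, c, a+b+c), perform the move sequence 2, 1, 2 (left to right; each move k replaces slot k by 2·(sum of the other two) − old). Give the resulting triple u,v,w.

start (-3,3,0) = (f(1,0),f(0,1),f(1,1))
replace slot 2: 2·((-3)+0) − 3 = -9 → (-3,-9,0)
replace slot 1: 2·((-9)+0) − (-3) = -15 → (-15,-9,0)
replace slot 2: 2·((-15)+0) − (-9) = -21 → (-15,-21,0)

-15,-21,0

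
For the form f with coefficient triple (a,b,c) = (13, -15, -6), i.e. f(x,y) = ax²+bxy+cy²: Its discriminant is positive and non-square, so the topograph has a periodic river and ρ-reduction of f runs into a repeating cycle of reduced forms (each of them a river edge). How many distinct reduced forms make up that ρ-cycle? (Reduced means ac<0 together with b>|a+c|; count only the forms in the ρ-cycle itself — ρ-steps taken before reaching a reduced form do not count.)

D = 537, ⌊√D⌋ = 23
descent: ρ → (-6,15,13)  [lands on river]
river: ρ → (13,11,-8)
river: ρ → (-8,21,3)
river: ρ → (3,21,-8)
river: ρ → (-8,11,13)
river: ρ → (13,15,-6)
river: ρ → (-6,21,4)
river: ρ → (4,19,-11)
river: ρ → (-11,3,12)
river: ρ → (12,21,-2)
river: ρ → (-2,23,1)
river: ρ → (1,23,-2)
river: ρ → (-2,21,12)
river: ρ → (12,3,-11)
river: ρ → (-11,19,4)
river: ρ → (4,21,-6)
ρ-cycle length = 16 (tail of 1 descent step not counted)

16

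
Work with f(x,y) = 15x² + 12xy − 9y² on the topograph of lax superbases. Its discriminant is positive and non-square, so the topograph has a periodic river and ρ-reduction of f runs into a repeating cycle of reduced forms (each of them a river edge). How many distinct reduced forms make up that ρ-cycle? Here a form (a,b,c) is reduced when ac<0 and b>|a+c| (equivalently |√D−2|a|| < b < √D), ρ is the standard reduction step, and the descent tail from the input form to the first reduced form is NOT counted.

D = 684, ⌊√D⌋ = 26
river: ρ → (-9,24,3)
river: ρ → (3,24,-9)
river: ρ → (-9,12,15)
river: ρ → (15,18,-6)
river: ρ → (-6,18,15)
river: ρ → (15,12,-9)
ρ-cycle length = 6 (tail of 0 descent steps not counted)

6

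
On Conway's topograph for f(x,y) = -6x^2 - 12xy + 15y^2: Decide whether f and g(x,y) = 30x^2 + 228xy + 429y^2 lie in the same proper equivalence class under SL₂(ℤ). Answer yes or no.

D₁ = 504, D₂ = 504
river cycle of f (length 4): (15, 12, -6), (-6, 12, 15), (15, 18, -3), (-3, 18, 15)
river cycle of g (length 4): (-3, 18, 15), (15, 12, -6), (-6, 12, 15), (15, 18, -3)
cycles coincide ⇒ equivalent

yes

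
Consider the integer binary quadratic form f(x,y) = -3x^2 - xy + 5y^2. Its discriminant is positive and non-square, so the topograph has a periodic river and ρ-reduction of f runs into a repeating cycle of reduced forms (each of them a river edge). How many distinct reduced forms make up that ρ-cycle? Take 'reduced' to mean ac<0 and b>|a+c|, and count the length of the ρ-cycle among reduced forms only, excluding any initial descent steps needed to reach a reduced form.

D = 61, ⌊√D⌋ = 7
descent: ρ → (5,1,-3)
descent: ρ → (-3,5,3)  [lands on river]
river: ρ → (3,7,-1)
river: ρ → (-1,7,3)
river: ρ → (3,5,-3)
river: ρ → (-3,7,1)
river: ρ → (1,7,-3)
ρ-cycle length = 6 (tail of 2 descent steps not counted)

6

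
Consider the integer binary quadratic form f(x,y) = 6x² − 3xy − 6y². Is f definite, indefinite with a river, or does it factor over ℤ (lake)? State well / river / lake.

D = b²−4ac = (-3)² − 4·6·(-6) = 153
D > 0 non-square ⇒ indefinite ⇒ periodic river

river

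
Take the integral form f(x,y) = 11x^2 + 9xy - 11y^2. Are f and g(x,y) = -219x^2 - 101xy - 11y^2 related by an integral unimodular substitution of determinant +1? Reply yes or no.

D₁ = 565, D₂ = 565
river cycle of f (length 10): (-11, 13, 9), (9, 23, -1), (-1, 23, 9), (9, 13, -11), (-11, 9, 11), (11, 13, -9), (-9, 23, 1), (1, 23, -9), (-9, 13, 11), (11, 9, -11)
river cycle of g (length 10): (-11, 13, 9), (9, 23, -1), (-1, 23, 9), (9, 13, -11), (-11, 9, 11), (11, 13, -9), (-9, 23, 1), (1, 23, -9), (-9, 13, 11), (11, 9, -11)
cycles coincide ⇒ equivalent

yes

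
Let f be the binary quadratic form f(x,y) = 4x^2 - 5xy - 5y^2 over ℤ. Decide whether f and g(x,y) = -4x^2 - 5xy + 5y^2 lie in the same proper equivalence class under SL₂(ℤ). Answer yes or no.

D₁ = 105, D₂ = 105
river cycle of f (length 6): (-5, 5, 4), (4, 3, -6), (-6, 9, 1), (1, 9, -6), (-6, 3, 4), (4, 5, -5)
river cycle of g (length 6): (5, 5, -4), (-4, 3, 6), (6, 9, -1), (-1, 9, 6), (6, 3, -4), (-4, 5, 5)
cycles differ ⇒ inequivalent

no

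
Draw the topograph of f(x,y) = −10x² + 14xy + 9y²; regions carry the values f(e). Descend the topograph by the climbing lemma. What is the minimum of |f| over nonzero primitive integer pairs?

river: ρ → (9,22,-2)
river: ρ → (-2,22,9)
river: ρ → (9,14,-10)
river: ρ → (-10,6,13)
river: ρ → (13,20,-3)
river: ρ → (-3,22,6)
river: ρ → (6,14,-15)
river: ρ → (-15,16,5)
river: ρ → (5,14,-18)
river: ρ → (-18,22,1)
river: ρ → (1,22,-18)
river: ρ → (-18,14,5)
river: ρ → (5,16,-15)
river: ρ → (-15,14,6)
river: ρ → (6,22,-3)
river: ρ → (-3,20,13)
river: ρ → (13,6,-10)
river: ρ → (-10,14,9)
closes: descent 0, river 18
min |a| on river = 1

1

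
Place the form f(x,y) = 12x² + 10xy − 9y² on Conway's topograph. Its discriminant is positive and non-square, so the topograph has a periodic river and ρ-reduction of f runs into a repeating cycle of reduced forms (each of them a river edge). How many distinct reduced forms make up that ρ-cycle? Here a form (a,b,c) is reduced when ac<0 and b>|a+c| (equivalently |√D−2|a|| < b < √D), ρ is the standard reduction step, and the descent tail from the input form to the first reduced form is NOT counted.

D = 532, ⌊√D⌋ = 23
river: ρ → (-9,8,13)
river: ρ → (13,18,-4)
river: ρ → (-4,22,3)
river: ρ → (3,20,-11)
river: ρ → (-11,2,12)
river: ρ → (12,22,-1)
river: ρ → (-1,22,12)
river: ρ → (12,2,-11)
river: ρ → (-11,20,3)
river: ρ → (3,22,-4)
river: ρ → (-4,18,13)
river: ρ → (13,8,-9)
river: ρ → (-9,10,12)
river: ρ → (12,14,-7)
river: ρ → (-7,14,12)
river: ρ → (12,10,-9)
ρ-cycle length = 16 (tail of 0 descent steps not counted)

16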